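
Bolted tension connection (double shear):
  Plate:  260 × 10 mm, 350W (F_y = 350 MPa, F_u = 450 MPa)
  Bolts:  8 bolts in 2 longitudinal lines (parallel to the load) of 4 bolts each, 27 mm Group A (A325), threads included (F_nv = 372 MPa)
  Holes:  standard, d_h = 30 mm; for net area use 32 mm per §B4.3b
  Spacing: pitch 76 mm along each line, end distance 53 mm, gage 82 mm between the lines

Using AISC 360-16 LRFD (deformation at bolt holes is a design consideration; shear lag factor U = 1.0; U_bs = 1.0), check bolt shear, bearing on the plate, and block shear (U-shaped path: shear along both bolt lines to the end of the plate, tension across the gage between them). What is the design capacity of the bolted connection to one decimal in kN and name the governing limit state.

Bolt shear: A_b = π(27)²/4 = 572.56 mm². φR_n = 0.75 × 372 × 572.56 × 8 × 2 = 2555.9 kN.
Bearing (10 mm plate, F_u = 450 MPa): end bolts L_c = 53 − 30/2 = 38, R_n = min(1.2×38×10×450, 2.4×27×10×450) = 205.2 kN/bolt; interior L_c = 76 − 30 = 46, R_n = 248.4 kN/bolt. φR_n = 0.75 × (2×205.2 + 6×248.4) = 1425.6 kN.
Block shear: shear path 2×[53+3×76] = 2×281 mm, A_gv = 5620, A_nv = 2×(281 − 3.5×32)×10 = 3380 mm²; tension across gage: (82 − 1×32)×10 = 500 mm². R_n = min(0.6×450×3380, 0.6×350×5620) + 1.0×450×500 = min(912.6, 1180.2) + 225 = 1137.6 kN. φR_n = 0.75 × 1137.6 = 853.2 kN.
Governing: min(2555.9, 1425.6, 853.2) = 853.2 kN → block shear.

853.2 kN (block shear governs)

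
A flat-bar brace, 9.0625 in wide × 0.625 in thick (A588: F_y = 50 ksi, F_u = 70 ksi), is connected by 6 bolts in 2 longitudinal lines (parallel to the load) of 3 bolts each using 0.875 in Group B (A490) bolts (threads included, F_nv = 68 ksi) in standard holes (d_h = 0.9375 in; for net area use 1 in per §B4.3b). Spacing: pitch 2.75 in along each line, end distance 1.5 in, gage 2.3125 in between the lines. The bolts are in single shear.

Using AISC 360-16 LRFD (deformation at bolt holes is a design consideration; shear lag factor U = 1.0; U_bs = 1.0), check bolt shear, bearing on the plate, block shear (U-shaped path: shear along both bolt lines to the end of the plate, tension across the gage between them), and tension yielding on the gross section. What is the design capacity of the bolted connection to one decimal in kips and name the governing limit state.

184.0 kips (bolt shear governs)

Bolt shear: A_b = π(0.875)²/4 = 0.60132 in². φR_n = 0.75 × 68 × 0.60132 × 6 × 1 = 184.0 kips.
Bearing (0.625 in plate, F_u = 70 ksi): end bolts L_c = 1.5 − 0.9375/2 = 1.03125, R_n = min(1.2×1.03125×0.625×70, 2.4×0.875×0.625×70) = 54.141 kips/bolt; interior L_c = 2.75 − 0.9375 = 1.8125, R_n = 91.875 kips/bolt. φR_n = 0.75 × (2×54.141 + 4×91.875) = 356.8 kips.
Block shear: shear path 2×[1.5+2×2.75] = 2×7 in, A_gv = 8.75, A_nv = 2×(7 − 2.5×1)×0.625 = 5.625 in²; tension across gage: (2.3125 − 1×1)×0.625 = 0.82031 in². R_n = min(0.6×70×5.625, 0.6×50×8.75) + 1.0×70×0.82031 = min(236.25, 262.5) + 57.422 = 293.67 kips. φR_n = 0.75 × 293.67 = 220.3 kips.
Tension yield (gross): A_g = 9.0625×0.625 = 5.6641 in². φR_n = 0.90 × 50 × 5.6641 = 254.9 kips.
Governing: min(184.0, 356.8, 220.3, 254.9) = 184.0 kips → bolt shear.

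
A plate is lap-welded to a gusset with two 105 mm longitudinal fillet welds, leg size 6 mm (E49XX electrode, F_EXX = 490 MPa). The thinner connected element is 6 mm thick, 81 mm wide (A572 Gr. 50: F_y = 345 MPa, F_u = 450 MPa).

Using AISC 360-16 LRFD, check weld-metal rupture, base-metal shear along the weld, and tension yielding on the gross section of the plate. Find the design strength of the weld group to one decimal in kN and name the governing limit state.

150.9 kN (gross-section yield governs)

Weld metal: throat = 0.707×6 = 4.242 mm, L = 2×105 = 210 mm. φR_n = 0.75 × 0.6 × 490 × 4.242 × 210 = 196.4 kN.
Base metal shear (6 mm plate): yield φR_n = 1.0×0.6×345×6×210 = 260.8 kN; rupture φR_n = 0.75×0.6×450×6×210 = 255.2 kN; take 255.2 kN (rupture).
Tension yield (gross): A_g = 81×6 = 486 mm². φR_n = 0.90 × 345 × 486 = 150.9 kN.
Governing: min(196.4, 255.2, 150.9) = 150.9 kN → gross-section yield.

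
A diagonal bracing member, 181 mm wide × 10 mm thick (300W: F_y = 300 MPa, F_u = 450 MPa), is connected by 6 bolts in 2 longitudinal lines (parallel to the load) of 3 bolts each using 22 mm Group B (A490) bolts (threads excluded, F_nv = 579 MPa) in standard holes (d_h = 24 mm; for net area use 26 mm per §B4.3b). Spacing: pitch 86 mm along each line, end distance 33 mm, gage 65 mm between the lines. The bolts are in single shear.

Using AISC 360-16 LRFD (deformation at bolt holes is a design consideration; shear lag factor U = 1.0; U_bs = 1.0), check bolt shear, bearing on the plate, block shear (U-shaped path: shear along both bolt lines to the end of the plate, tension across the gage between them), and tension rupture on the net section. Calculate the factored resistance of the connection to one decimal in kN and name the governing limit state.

435.4 kN (net-section rupture governs)

Bolt shear: A_b = π(22)²/4 = 380.13 mm². φR_n = 0.75 × 579 × 380.13 × 6 × 1 = 990.4 kN.
Bearing (10 mm plate, F_u = 450 MPa): end bolts L_c = 33 − 24/2 = 21, R_n = min(1.2×21×10×450, 2.4×22×10×450) = 113.4 kN/bolt; interior L_c = 86 − 24 = 62, R_n = 237.6 kN/bolt. φR_n = 0.75 × (2×113.4 + 4×237.6) = 882.9 kN.
Block shear: shear path 2×[33+2×86] = 2×205 mm, A_gv = 4100, A_nv = 2×(205 − 2.5×26)×10 = 2800 mm²; tension across gage: (65 − 1×26)×10 = 390 mm². R_n = min(0.6×450×2800, 0.6×300×4100) + 1.0×450×390 = min(756, 738) + 175.5 = 913.5 kN. φR_n = 0.75 × 913.5 = 685.1 kN.
Tension rupture (net): A_n = (181 − 2×26)×10 = 1290 mm² (U = 1.0, A_e = A_n). φR_n = 0.75 × 450 × 1290 = 435.4 kN.
Governing: min(990.4, 882.9, 685.1, 435.4) = 435.4 kN → net-section rupture.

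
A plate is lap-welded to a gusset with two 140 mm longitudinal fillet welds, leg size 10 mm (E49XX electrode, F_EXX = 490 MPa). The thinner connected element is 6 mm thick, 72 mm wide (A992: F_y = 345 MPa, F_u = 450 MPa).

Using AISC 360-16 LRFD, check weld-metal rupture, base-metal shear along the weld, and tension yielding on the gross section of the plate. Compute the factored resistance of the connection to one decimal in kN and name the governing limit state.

Weld metal: throat = 0.707×10 = 7.07 mm, L = 2×140 = 280 mm. φR_n = 0.75 × 0.6 × 490 × 7.07 × 280 = 436.5 kN.
Base metal shear (6 mm plate): yield φR_n = 1.0×0.6×345×6×280 = 347.8 kN; rupture φR_n = 0.75×0.6×450×6×280 = 340.2 kN; take 340.2 kN (rupture).
Tension yield (gross): A_g = 72×6 = 432 mm². φR_n = 0.90 × 345 × 432 = 134.1 kN.
Governing: min(436.5, 340.2, 134.1) = 134.1 kN → gross-section yield.

134.1 kN (gross-section yield governs)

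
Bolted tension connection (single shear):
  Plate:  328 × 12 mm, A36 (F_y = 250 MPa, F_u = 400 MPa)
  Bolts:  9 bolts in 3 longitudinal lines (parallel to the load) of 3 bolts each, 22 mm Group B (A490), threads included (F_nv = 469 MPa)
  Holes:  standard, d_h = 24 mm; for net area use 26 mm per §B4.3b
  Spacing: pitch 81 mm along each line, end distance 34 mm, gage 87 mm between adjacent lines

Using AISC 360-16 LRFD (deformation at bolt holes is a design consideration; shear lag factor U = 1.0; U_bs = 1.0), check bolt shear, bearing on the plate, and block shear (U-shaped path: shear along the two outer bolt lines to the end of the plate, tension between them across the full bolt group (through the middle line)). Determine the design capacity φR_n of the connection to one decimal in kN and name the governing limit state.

968.4 kN (block shear governs)

Bolt shear: A_b = π(22)²/4 = 380.13 mm². φR_n = 0.75 × 469 × 380.13 × 9 × 1 = 1203.4 kN.
Bearing (12 mm plate, F_u = 400 MPa): end bolts L_c = 34 − 24/2 = 22, R_n = min(1.2×22×12×400, 2.4×22×12×400) = 126.72 kN/bolt; interior L_c = 81 − 24 = 57, R_n = 253.44 kN/bolt. φR_n = 0.75 × (3×126.72 + 6×253.44) = 1425.6 kN.
Block shear: shear path 2×[34+2×81] = 2×196 mm, A_gv = 4704, A_nv = 2×(196 − 2.5×26)×12 = 3144 mm²; tension across gage: (174 − 2×26)×12 = 1464 mm². R_n = min(0.6×400×3144, 0.6×250×4704) + 1.0×400×1464 = min(754.56, 705.6) + 585.6 = 1291.2 kN. φR_n = 0.75 × 1291.2 = 968.4 kN.
Governing: min(1203.4, 1425.6, 968.4) = 968.4 kN → block shear.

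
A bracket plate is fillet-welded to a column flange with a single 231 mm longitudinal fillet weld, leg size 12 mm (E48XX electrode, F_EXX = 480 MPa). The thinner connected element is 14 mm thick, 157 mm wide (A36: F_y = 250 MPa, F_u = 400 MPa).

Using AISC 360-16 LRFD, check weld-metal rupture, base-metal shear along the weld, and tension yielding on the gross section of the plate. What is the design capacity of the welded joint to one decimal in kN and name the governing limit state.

Weld metal: throat = 0.707×12 = 8.484 mm, L = 231 mm. φR_n = 0.75 × 0.6 × 480 × 8.484 × 231 = 423.3 kN.
Base metal shear (14 mm plate): yield φR_n = 1.0×0.6×250×14×231 = 485.1 kN; rupture φR_n = 0.75×0.6×400×14×231 = 582.1 kN; take 485.1 kN (yield).
Tension yield (gross): A_g = 157×14 = 2198 mm². φR_n = 0.90 × 250 × 2198 = 494.6 kN.
Governing: min(423.3, 485.1, 494.6) = 423.3 kN → weld metal.

423.3 kN (weld metal governs)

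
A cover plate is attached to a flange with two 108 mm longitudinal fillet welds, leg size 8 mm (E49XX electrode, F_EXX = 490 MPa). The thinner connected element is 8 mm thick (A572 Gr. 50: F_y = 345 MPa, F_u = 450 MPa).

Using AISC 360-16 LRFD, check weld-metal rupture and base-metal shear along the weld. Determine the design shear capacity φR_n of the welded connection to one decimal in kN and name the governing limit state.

Weld metal: throat = 0.707×8 = 5.656 mm, L = 2×108 = 216 mm. φR_n = 0.75 × 0.6 × 490 × 5.656 × 216 = 269.4 kN.
Base metal shear (8 mm plate): yield φR_n = 1.0×0.6×345×8×216 = 357.7 kN; rupture φR_n = 0.75×0.6×450×8×216 = 349.9 kN; take 349.9 kN (rupture).
Governing: min(269.4, 349.9) = 269.4 kN → weld metal.

269.4 kN (weld metal governs)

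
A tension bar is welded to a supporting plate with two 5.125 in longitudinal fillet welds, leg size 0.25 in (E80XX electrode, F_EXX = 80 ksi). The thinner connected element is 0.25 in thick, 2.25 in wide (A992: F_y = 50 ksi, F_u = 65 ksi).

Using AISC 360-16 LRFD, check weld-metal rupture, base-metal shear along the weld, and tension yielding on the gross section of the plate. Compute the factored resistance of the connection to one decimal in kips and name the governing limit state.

25.3 kips (gross-section yield governs)

Weld metal: throat = 0.707×0.25 = 0.17675 in, L = 2×5.125 = 10.25 in. φR_n = 0.75 × 0.6 × 80 × 0.17675 × 10.25 = 65.2 kips.
Base metal shear (0.25 in plate): yield φR_n = 1.0×0.6×50×0.25×10.25 = 76.9 kips; rupture φR_n = 0.75×0.6×65×0.25×10.25 = 75.0 kips; take 75.0 kips (rupture).
Tension yield (gross): A_g = 2.25×0.25 = 0.5625 in². φR_n = 0.90 × 50 × 0.5625 = 25.3 kips.
Governing: min(65.2, 75.0, 25.3) = 25.3 kips → gross-section yield.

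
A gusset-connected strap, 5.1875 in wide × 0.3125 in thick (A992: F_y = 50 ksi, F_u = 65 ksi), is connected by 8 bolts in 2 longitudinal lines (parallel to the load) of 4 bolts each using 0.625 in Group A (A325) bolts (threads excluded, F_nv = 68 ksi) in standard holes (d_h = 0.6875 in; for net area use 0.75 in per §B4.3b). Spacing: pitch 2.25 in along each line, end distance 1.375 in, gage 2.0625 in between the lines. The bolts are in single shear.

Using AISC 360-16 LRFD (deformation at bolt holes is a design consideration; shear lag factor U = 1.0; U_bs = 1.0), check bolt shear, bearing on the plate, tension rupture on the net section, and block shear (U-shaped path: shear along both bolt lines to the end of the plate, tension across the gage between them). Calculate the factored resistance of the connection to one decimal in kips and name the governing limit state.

56.2 kips (net-section rupture governs)

Bolt shear: A_b = π(0.625)²/4 = 0.3068 in². φR_n = 0.75 × 68 × 0.3068 × 8 × 1 = 125.2 kips.
Bearing (0.3125 in plate, F_u = 65 ksi): end bolts L_c = 1.375 − 0.6875/2 = 1.03125, R_n = min(1.2×1.03125×0.3125×65, 2.4×0.625×0.3125×65) = 25.137 kips/bolt; interior L_c = 2.25 − 0.6875 = 1.5625, R_n = 30.469 kips/bolt. φR_n = 0.75 × (2×25.137 + 6×30.469) = 174.8 kips.
Tension rupture (net): A_n = (5.1875 − 2×0.75)×0.3125 = 1.1523 in² (U = 1.0, A_e = A_n). φR_n = 0.75 × 65 × 1.1523 = 56.2 kips.
Block shear: shear path 2×[1.375+3×2.25] = 2×8.125 in, A_gv = 5.0781, A_nv = 2×(8.125 − 3.5×0.75)×0.3125 = 3.4375 in²; tension across gage: (2.0625 − 1×0.75)×0.3125 = 0.41016 in². R_n = min(0.6×65×3.4375, 0.6×50×5.0781) + 1.0×65×0.41016 = min(134.06, 152.34) + 26.66 = 160.72 kips. φR_n = 0.75 × 160.72 = 120.5 kips.
Governing: min(125.2, 174.8, 56.2, 120.5) = 56.2 kips → net-section rupture.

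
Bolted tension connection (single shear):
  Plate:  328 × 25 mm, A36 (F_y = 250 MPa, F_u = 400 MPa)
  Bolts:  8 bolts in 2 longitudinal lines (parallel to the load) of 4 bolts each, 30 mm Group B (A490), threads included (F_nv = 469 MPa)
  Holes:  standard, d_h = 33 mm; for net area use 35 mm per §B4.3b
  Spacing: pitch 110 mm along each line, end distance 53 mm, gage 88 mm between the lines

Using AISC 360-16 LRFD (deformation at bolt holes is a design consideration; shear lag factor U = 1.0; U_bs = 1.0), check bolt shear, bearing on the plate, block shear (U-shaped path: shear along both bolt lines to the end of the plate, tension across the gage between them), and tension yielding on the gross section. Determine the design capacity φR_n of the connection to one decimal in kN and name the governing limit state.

1845.0 kN (gross-section yield governs)

Bolt shear: A_b = π(30)²/4 = 706.86 mm². φR_n = 0.75 × 469 × 706.86 × 8 × 1 = 1989.1 kN.
Bearing (25 mm plate, F_u = 400 MPa): end bolts L_c = 53 − 33/2 = 36.5, R_n = min(1.2×36.5×25×400, 2.4×30×25×400) = 438 kN/bolt; interior L_c = 110 − 33 = 77, R_n = 720 kN/bolt. φR_n = 0.75 × (2×438 + 6×720) = 3897.0 kN.
Block shear: shear path 2×[53+3×110] = 2×383 mm, A_gv = 19150, A_nv = 2×(383 − 3.5×35)×25 = 13025 mm²; tension across gage: (88 − 1×35)×25 = 1325 mm². R_n = min(0.6×400×13025, 0.6×250×19150) + 1.0×400×1325 = min(3126, 2872.5) + 530 = 3402.5 kN. φR_n = 0.75 × 3402.5 = 2551.9 kN.
Tension yield (gross): A_g = 328×25 = 8200 mm². φR_n = 0.90 × 250 × 8200 = 1845.0 kN.
Governing: min(1989.1, 3897.0, 2551.9, 1845.0) = 1845.0 kN → gross-section yield.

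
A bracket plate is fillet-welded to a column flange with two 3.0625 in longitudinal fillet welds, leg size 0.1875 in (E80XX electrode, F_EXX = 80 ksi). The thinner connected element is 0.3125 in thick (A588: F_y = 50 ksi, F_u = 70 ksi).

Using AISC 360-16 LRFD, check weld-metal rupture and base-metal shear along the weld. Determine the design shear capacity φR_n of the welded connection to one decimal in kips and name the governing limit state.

29.2 kips (weld metal governs)

Weld metal: throat = 0.707×0.1875 = 0.13256 in, L = 2×3.0625 = 6.125 in. φR_n = 0.75 × 0.6 × 80 × 0.13256 × 6.125 = 29.2 kips.
Base metal shear (0.3125 in plate): yield φR_n = 1.0×0.6×50×0.3125×6.125 = 57.4 kips; rupture φR_n = 0.75×0.6×70×0.3125×6.125 = 60.3 kips; take 57.4 kips (yield).
Governing: min(29.2, 57.4) = 29.2 kips → weld metal.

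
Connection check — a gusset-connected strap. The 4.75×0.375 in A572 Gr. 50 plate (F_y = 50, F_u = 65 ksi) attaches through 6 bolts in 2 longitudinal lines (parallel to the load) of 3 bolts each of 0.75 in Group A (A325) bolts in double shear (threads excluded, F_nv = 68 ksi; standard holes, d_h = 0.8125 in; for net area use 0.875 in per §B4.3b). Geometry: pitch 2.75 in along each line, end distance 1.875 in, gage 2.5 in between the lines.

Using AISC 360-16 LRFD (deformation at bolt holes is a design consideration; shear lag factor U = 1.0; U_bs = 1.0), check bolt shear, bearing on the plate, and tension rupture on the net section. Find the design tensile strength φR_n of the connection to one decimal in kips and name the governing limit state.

Bolt shear: A_b = π(0.75)²/4 = 0.44179 in². φR_n = 0.75 × 68 × 0.44179 × 6 × 2 = 270.4 kips.
Bearing (0.375 in plate, F_u = 65 ksi): end bolts L_c = 1.875 − 0.8125/2 = 1.46875, R_n = min(1.2×1.46875×0.375×65, 2.4×0.75×0.375×65) = 42.961 kips/bolt; interior L_c = 2.75 − 0.8125 = 1.9375, R_n = 43.875 kips/bolt. φR_n = 0.75 × (2×42.961 + 4×43.875) = 196.1 kips.
Tension rupture (net): A_n = (4.75 − 2×0.875)×0.375 = 1.125 in² (U = 1.0, A_e = A_n). φR_n = 0.75 × 65 × 1.125 = 54.8 kips.
Governing: min(270.4, 196.1, 54.8) = 54.8 kips → net-section rupture.

54.8 kips (net-section rupture governs)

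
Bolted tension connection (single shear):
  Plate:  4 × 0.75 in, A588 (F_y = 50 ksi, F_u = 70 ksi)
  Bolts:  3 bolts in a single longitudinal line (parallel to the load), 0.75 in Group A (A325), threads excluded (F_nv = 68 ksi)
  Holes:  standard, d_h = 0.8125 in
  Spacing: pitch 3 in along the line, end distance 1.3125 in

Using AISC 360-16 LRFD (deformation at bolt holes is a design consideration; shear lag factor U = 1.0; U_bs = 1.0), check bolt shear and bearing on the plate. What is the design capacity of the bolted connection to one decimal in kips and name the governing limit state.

67.6 kips (bolt shear governs)

Bolt shear: A_b = π(0.75)²/4 = 0.44179 in². φR_n = 0.75 × 68 × 0.44179 × 3 × 1 = 67.6 kips.
Bearing (0.75 in plate, F_u = 70 ksi): end bolts L_c = 1.3125 − 0.8125/2 = 0.90625, R_n = min(1.2×0.90625×0.75×70, 2.4×0.75×0.75×70) = 57.094 kips/bolt; interior L_c = 3 − 0.8125 = 2.1875, R_n = 94.5 kips/bolt. φR_n = 0.75 × (1×57.094 + 2×94.5) = 184.6 kips.
Governing: min(67.6, 184.6) = 67.6 kips → bolt shear.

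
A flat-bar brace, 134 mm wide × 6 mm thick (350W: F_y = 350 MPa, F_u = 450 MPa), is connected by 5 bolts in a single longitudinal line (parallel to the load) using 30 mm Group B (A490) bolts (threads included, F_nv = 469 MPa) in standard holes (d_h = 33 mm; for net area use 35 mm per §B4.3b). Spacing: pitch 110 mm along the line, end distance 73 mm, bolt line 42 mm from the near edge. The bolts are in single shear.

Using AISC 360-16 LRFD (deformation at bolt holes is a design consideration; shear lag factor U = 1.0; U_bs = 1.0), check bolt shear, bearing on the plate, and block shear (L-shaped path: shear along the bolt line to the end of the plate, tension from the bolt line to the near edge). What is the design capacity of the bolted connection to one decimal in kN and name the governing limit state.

481.5 kN (block shear governs)

Bolt shear: A_b = π(30)²/4 = 706.86 mm². φR_n = 0.75 × 469 × 706.86 × 5 × 1 = 1243.2 kN.
Bearing (6 mm plate, F_u = 450 MPa): end bolts L_c = 73 − 33/2 = 56.5, R_n = min(1.2×56.5×6×450, 2.4×30×6×450) = 183.06 kN/bolt; interior L_c = 110 − 33 = 77, R_n = 194.4 kN/bolt. φR_n = 0.75 × (1×183.06 + 4×194.4) = 720.5 kN.
Block shear: shear path 1×[73+4×110] = 1×513 mm, A_gv = 3078, A_nv = 1×(513 − 4.5×35)×6 = 2133 mm²; tension to near edge: (42 − 0.5×35)×6 = 147 mm². R_n = min(0.6×450×2133, 0.6×350×3078) + 1.0×450×147 = min(575.91, 646.38) + 66.15 = 642.06 kN. φR_n = 0.75 × 642.06 = 481.5 kN.
Governing: min(1243.2, 720.5, 481.5) = 481.5 kN → block shear.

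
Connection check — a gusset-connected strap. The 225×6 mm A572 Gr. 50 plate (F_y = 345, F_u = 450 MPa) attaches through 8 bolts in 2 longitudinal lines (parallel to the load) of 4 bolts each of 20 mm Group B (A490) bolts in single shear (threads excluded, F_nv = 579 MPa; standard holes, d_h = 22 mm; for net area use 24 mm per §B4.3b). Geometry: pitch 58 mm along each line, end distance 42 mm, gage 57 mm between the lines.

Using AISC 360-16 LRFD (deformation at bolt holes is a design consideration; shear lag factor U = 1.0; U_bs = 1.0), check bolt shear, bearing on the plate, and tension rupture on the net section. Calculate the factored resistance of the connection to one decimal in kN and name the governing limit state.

Bolt shear: A_b = π(20)²/4 = 314.16 mm². φR_n = 0.75 × 579 × 314.16 × 8 × 1 = 1091.4 kN.
Bearing (6 mm plate, F_u = 450 MPa): end bolts L_c = 42 − 22/2 = 31, R_n = min(1.2×31×6×450, 2.4×20×6×450) = 100.44 kN/bolt; interior L_c = 58 − 22 = 36, R_n = 116.64 kN/bolt. φR_n = 0.75 × (2×100.44 + 6×116.64) = 675.5 kN.
Tension rupture (net): A_n = (225 − 2×24)×6 = 1062 mm² (U = 1.0, A_e = A_n). φR_n = 0.75 × 450 × 1062 = 358.4 kN.
Governing: min(1091.4, 675.5, 358.4) = 358.4 kN → net-section rupture.

358.4 kN (net-section rupture governs)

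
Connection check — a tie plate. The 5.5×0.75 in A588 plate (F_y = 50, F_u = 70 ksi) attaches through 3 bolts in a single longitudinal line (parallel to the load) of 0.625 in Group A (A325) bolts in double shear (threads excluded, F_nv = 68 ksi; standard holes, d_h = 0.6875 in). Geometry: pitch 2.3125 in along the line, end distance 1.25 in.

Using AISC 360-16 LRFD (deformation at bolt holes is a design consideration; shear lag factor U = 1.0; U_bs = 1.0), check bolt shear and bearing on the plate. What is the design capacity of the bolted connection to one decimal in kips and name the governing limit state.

93.9 kips (bolt shear governs)

Bolt shear: A_b = π(0.625)²/4 = 0.3068 in². φR_n = 0.75 × 68 × 0.3068 × 3 × 2 = 93.9 kips.
Bearing (0.75 in plate, F_u = 70 ksi): end bolts L_c = 1.25 − 0.6875/2 = 0.90625, R_n = min(1.2×0.90625×0.75×70, 2.4×0.625×0.75×70) = 57.094 kips/bolt; interior L_c = 2.3125 − 0.6875 = 1.625, R_n = 78.75 kips/bolt. φR_n = 0.75 × (1×57.094 + 2×78.75) = 160.9 kips.
Governing: min(93.9, 160.9) = 93.9 kips → bolt shear.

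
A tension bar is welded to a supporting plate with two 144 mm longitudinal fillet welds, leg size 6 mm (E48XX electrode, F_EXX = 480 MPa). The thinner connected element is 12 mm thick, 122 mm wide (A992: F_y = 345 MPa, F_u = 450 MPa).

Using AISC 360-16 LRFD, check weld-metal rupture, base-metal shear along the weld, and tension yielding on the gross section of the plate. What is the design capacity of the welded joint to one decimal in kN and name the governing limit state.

Weld metal: throat = 0.707×6 = 4.242 mm, L = 2×144 = 288 mm. φR_n = 0.75 × 0.6 × 480 × 4.242 × 288 = 263.9 kN.
Base metal shear (12 mm plate): yield φR_n = 1.0×0.6×345×12×288 = 715.4 kN; rupture φR_n = 0.75×0.6×450×12×288 = 699.8 kN; take 699.8 kN (rupture).
Tension yield (gross): A_g = 122×12 = 1464 mm². φR_n = 0.90 × 345 × 1464 = 454.6 kN.
Governing: min(263.9, 699.8, 454.6) = 263.9 kN → weld metal.

263.9 kN (weld metal governs)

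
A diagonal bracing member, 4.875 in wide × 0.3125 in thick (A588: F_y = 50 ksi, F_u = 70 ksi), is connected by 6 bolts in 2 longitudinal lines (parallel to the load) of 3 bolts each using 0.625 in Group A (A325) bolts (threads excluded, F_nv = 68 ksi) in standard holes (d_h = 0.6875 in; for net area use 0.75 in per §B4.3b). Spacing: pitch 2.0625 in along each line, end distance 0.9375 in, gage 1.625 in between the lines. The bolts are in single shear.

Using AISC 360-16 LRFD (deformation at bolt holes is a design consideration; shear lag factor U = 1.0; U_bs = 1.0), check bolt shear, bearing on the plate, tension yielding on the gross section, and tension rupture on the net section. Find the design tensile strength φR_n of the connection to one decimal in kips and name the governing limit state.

55.4 kips (net-section rupture governs)

Bolt shear: A_b = π(0.625)²/4 = 0.3068 in². φR_n = 0.75 × 68 × 0.3068 × 6 × 1 = 93.9 kips.
Bearing (0.3125 in plate, F_u = 70 ksi): end bolts L_c = 0.9375 − 0.6875/2 = 0.59375, R_n = min(1.2×0.59375×0.3125×70, 2.4×0.625×0.3125×70) = 15.586 kips/bolt; interior L_c = 2.0625 − 0.6875 = 1.375, R_n = 32.813 kips/bolt. φR_n = 0.75 × (2×15.586 + 4×32.813) = 121.8 kips.
Tension yield (gross): A_g = 4.875×0.3125 = 1.5234 in². φR_n = 0.90 × 50 × 1.5234 = 68.6 kips.
Tension rupture (net): A_n = (4.875 − 2×0.75)×0.3125 = 1.0547 in² (U = 1.0, A_e = A_n). φR_n = 0.75 × 70 × 1.0547 = 55.4 kips.
Governing: min(93.9, 121.8, 68.6, 55.4) = 55.4 kips → net-section rupture.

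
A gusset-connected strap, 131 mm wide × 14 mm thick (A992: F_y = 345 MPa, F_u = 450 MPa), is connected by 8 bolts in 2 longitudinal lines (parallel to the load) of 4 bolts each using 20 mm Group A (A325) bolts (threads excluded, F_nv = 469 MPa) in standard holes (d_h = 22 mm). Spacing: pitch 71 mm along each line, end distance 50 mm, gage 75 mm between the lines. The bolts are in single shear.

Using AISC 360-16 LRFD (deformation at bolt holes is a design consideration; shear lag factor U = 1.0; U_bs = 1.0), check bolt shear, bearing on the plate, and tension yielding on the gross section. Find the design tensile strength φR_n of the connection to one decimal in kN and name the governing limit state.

Bolt shear: A_b = π(20)²/4 = 314.16 mm². φR_n = 0.75 × 469 × 314.16 × 8 × 1 = 884.0 kN.
Bearing (14 mm plate, F_u = 450 MPa): end bolts L_c = 50 − 22/2 = 39, R_n = min(1.2×39×14×450, 2.4×20×14×450) = 294.84 kN/bolt; interior L_c = 71 − 22 = 49, R_n = 302.4 kN/bolt. φR_n = 0.75 × (2×294.84 + 6×302.4) = 1803.1 kN.
Tension yield (gross): A_g = 131×14 = 1834 mm². φR_n = 0.90 × 345 × 1834 = 569.5 kN.
Governing: min(884.0, 1803.1, 569.5) = 569.5 kN → gross-section yield.

569.5 kN (gross-section yield governs)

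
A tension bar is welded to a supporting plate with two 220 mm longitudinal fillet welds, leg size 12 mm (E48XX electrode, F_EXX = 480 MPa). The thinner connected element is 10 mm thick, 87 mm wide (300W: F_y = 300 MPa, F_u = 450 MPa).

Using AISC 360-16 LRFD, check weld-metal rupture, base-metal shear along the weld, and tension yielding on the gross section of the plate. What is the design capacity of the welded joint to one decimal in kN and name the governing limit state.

Weld metal: throat = 0.707×12 = 8.484 mm, L = 2×220 = 440 mm. φR_n = 0.75 × 0.6 × 480 × 8.484 × 440 = 806.3 kN.
Base metal shear (10 mm plate): yield φR_n = 1.0×0.6×300×10×440 = 792.0 kN; rupture φR_n = 0.75×0.6×450×10×440 = 891.0 kN; take 792.0 kN (yield).
Tension yield (gross): A_g = 87×10 = 870 mm². φR_n = 0.90 × 300 × 870 = 234.9 kN.
Governing: min(806.3, 792.0, 234.9) = 234.9 kN → gross-section yield.

234.9 kN (gross-section yield governs)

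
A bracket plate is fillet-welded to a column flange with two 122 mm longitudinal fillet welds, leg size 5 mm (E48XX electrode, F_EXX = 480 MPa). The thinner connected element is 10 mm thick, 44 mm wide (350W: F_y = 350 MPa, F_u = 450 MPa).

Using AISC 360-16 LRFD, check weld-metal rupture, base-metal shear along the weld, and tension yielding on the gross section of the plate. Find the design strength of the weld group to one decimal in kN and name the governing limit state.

138.6 kN (gross-section yield governs)

Weld metal: throat = 0.707×5 = 3.535 mm, L = 2×122 = 244 mm. φR_n = 0.75 × 0.6 × 480 × 3.535 × 244 = 186.3 kN.
Base metal shear (10 mm plate): yield φR_n = 1.0×0.6×350×10×244 = 512.4 kN; rupture φR_n = 0.75×0.6×450×10×244 = 494.1 kN; take 494.1 kN (rupture).
Tension yield (gross): A_g = 44×10 = 440 mm². φR_n = 0.90 × 350 × 440 = 138.6 kN.
Governing: min(186.3, 494.1, 138.6) = 138.6 kN → gross-section yield.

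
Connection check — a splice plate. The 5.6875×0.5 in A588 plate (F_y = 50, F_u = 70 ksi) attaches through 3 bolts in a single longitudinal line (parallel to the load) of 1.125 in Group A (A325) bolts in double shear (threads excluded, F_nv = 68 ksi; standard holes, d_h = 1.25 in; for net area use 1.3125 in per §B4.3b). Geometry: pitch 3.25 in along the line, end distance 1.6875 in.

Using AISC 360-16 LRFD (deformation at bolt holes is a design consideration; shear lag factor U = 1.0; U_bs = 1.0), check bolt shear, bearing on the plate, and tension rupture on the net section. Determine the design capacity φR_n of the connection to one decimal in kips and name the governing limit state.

114.8 kips (net-section rupture governs)

Bolt shear: A_b = π(1.125)²/4 = 0.99402 in². φR_n = 0.75 × 68 × 0.99402 × 3 × 2 = 304.2 kips.
Bearing (0.5 in plate, F_u = 70 ksi): end bolts L_c = 1.6875 − 1.25/2 = 1.0625, R_n = min(1.2×1.0625×0.5×70, 2.4×1.125×0.5×70) = 44.625 kips/bolt; interior L_c = 3.25 − 1.25 = 2, R_n = 84 kips/bolt. φR_n = 0.75 × (1×44.625 + 2×84) = 159.5 kips.
Tension rupture (net): A_n = (5.6875 − 1×1.3125)×0.5 = 2.1875 in² (U = 1.0, A_e = A_n). φR_n = 0.75 × 70 × 2.1875 = 114.8 kips.
Governing: min(304.2, 159.5, 114.8) = 114.8 kips → net-section rupture.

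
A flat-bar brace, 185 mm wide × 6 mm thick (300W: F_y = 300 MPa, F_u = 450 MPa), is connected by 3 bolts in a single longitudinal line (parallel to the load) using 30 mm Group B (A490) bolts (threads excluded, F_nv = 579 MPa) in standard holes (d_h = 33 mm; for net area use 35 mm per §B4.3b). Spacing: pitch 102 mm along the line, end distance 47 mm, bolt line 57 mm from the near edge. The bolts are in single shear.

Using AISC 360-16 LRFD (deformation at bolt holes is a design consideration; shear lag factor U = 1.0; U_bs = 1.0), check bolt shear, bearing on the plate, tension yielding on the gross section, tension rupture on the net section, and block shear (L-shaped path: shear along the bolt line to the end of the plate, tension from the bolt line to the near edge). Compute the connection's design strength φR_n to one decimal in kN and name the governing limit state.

278.6 kN (block shear governs)

Bolt shear: A_b = π(30)²/4 = 706.86 mm². φR_n = 0.75 × 579 × 706.86 × 3 × 1 = 920.9 kN.
Bearing (6 mm plate, F_u = 450 MPa): end bolts L_c = 47 − 33/2 = 30.5, R_n = min(1.2×30.5×6×450, 2.4×30×6×450) = 98.82 kN/bolt; interior L_c = 102 − 33 = 69, R_n = 194.4 kN/bolt. φR_n = 0.75 × (1×98.82 + 2×194.4) = 365.7 kN.
Tension yield (gross): A_g = 185×6 = 1110 mm². φR_n = 0.90 × 300 × 1110 = 299.7 kN.
Tension rupture (net): A_n = (185 − 1×35)×6 = 900 mm² (U = 1.0, A_e = A_n). φR_n = 0.75 × 450 × 900 = 303.8 kN.
Block shear: shear path 1×[47+2×102] = 1×251 mm, A_gv = 1506, A_nv = 1×(251 − 2.5×35)×6 = 981 mm²; tension to near edge: (57 − 0.5×35)×6 = 237 mm². R_n = min(0.6×450×981, 0.6×300×1506) + 1.0×450×237 = min(264.87, 271.08) + 106.65 = 371.52 kN. φR_n = 0.75 × 371.52 = 278.6 kN.
Governing: min(920.9, 365.7, 299.7, 303.8, 278.6) = 278.6 kN → block shear.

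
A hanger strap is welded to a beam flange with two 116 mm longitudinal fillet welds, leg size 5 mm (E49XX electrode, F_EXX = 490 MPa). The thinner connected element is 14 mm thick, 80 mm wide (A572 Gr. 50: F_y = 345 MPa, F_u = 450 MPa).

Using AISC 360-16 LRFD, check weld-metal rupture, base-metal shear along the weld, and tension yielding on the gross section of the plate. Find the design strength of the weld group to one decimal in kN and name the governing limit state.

180.8 kN (weld metal governs)

Weld metal: throat = 0.707×5 = 3.535 mm, L = 2×116 = 232 mm. φR_n = 0.75 × 0.6 × 490 × 3.535 × 232 = 180.8 kN.
Base metal shear (14 mm plate): yield φR_n = 1.0×0.6×345×14×232 = 672.3 kN; rupture φR_n = 0.75×0.6×450×14×232 = 657.7 kN; take 657.7 kN (rupture).
Tension yield (gross): A_g = 80×14 = 1120 mm². φR_n = 0.90 × 345 × 1120 = 347.8 kN.
Governing: min(180.8, 657.7, 347.8) = 180.8 kN → weld metal.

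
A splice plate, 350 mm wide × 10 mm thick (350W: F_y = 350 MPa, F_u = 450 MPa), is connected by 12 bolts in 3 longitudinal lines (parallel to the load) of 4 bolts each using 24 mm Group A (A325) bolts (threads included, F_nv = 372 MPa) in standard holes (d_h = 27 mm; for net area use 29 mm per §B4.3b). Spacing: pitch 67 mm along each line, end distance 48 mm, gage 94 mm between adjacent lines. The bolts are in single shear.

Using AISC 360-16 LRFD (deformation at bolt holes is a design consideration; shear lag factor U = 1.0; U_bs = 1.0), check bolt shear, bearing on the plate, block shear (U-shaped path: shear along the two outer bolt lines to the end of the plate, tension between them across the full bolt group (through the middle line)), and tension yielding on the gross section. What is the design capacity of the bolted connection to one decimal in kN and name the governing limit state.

1036.1 kN (block shear governs)

Bolt shear: A_b = π(24)²/4 = 452.39 mm². φR_n = 0.75 × 372 × 452.39 × 12 × 1 = 1514.6 kN.
Bearing (10 mm plate, F_u = 450 MPa): end bolts L_c = 48 − 27/2 = 34.5, R_n = min(1.2×34.5×10×450, 2.4×24×10×450) = 186.3 kN/bolt; interior L_c = 67 − 27 = 40, R_n = 216 kN/bolt. φR_n = 0.75 × (3×186.3 + 9×216) = 1877.2 kN.
Block shear: shear path 2×[48+3×67] = 2×249 mm, A_gv = 4980, A_nv = 2×(249 − 3.5×29)×10 = 2950 mm²; tension across gage: (188 − 2×29)×10 = 1300 mm². R_n = min(0.6×450×2950, 0.6×350×4980) + 1.0×450×1300 = min(796.5, 1045.8) + 585 = 1381.5 kN. φR_n = 0.75 × 1381.5 = 1036.1 kN.
Tension yield (gross): A_g = 350×10 = 3500 mm². φR_n = 0.90 × 350 × 3500 = 1102.5 kN.
Governing: min(1514.6, 1877.2, 1036.1, 1102.5) = 1036.1 kN → block shear.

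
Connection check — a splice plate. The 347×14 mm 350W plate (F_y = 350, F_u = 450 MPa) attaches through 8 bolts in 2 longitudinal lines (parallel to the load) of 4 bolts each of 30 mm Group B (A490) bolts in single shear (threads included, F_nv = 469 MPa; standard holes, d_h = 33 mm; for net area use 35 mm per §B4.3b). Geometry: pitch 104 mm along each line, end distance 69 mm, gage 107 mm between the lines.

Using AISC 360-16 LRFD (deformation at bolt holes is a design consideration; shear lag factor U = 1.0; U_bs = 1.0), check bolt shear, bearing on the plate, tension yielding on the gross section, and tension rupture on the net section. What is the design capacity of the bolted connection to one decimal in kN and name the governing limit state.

1308.8 kN (net-section rupture governs)

Bolt shear: A_b = π(30)²/4 = 706.86 mm². φR_n = 0.75 × 469 × 706.86 × 8 × 1 = 1989.1 kN.
Bearing (14 mm plate, F_u = 450 MPa): end bolts L_c = 69 − 33/2 = 52.5, R_n = min(1.2×52.5×14×450, 2.4×30×14×450) = 396.9 kN/bolt; interior L_c = 104 − 33 = 71, R_n = 453.6 kN/bolt. φR_n = 0.75 × (2×396.9 + 6×453.6) = 2636.6 kN.
Tension yield (gross): A_g = 347×14 = 4858 mm². φR_n = 0.90 × 350 × 4858 = 1530.3 kN.
Tension rupture (net): A_n = (347 − 2×35)×14 = 3878 mm² (U = 1.0, A_e = A_n). φR_n = 0.75 × 450 × 3878 = 1308.8 kN.
Governing: min(1989.1, 2636.6, 1530.3, 1308.8) = 1308.8 kN → net-section rupture.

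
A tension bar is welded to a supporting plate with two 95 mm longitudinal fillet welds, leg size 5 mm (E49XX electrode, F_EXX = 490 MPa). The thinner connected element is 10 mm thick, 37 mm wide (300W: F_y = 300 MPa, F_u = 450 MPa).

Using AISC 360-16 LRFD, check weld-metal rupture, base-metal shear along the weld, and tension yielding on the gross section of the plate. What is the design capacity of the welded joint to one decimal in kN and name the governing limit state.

Weld metal: throat = 0.707×5 = 3.535 mm, L = 2×95 = 190 mm. φR_n = 0.75 × 0.6 × 490 × 3.535 × 190 = 148.1 kN.
Base metal shear (10 mm plate): yield φR_n = 1.0×0.6×300×10×190 = 342.0 kN; rupture φR_n = 0.75×0.6×450×10×190 = 384.8 kN; take 342.0 kN (yield).
Tension yield (gross): A_g = 37×10 = 370 mm². φR_n = 0.90 × 300 × 370 = 99.9 kN.
Governing: min(148.1, 342.0, 99.9) = 99.9 kN → gross-section yield.

99.9 kN (gross-section yield governs)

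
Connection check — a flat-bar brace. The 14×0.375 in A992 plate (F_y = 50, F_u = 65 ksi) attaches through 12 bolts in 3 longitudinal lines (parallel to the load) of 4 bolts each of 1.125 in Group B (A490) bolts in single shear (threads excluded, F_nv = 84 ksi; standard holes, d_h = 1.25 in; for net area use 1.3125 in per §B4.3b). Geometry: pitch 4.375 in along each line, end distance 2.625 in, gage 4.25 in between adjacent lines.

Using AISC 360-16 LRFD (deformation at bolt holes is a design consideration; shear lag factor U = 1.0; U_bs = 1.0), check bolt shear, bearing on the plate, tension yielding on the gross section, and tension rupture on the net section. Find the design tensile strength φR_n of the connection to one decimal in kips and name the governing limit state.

Bolt shear: A_b = π(1.125)²/4 = 0.99402 in². φR_n = 0.75 × 84 × 0.99402 × 12 × 1 = 751.5 kips.
Bearing (0.375 in plate, F_u = 65 ksi): end bolts L_c = 2.625 − 1.25/2 = 2, R_n = min(1.2×2×0.375×65, 2.4×1.125×0.375×65) = 58.5 kips/bolt; interior L_c = 4.375 − 1.25 = 3.125, R_n = 65.813 kips/bolt. φR_n = 0.75 × (3×58.5 + 9×65.813) = 575.9 kips.
Tension yield (gross): A_g = 14×0.375 = 5.25 in². φR_n = 0.90 × 50 × 5.25 = 236.3 kips.
Tension rupture (net): A_n = (14 − 3×1.3125)×0.375 = 3.7734 in² (U = 1.0, A_e = A_n). φR_n = 0.75 × 65 × 3.7734 = 184.0 kips.
Governing: min(751.5, 575.9, 236.3, 184.0) = 184.0 kips → net-section rupture.

184.0 kips (net-section rupture governs)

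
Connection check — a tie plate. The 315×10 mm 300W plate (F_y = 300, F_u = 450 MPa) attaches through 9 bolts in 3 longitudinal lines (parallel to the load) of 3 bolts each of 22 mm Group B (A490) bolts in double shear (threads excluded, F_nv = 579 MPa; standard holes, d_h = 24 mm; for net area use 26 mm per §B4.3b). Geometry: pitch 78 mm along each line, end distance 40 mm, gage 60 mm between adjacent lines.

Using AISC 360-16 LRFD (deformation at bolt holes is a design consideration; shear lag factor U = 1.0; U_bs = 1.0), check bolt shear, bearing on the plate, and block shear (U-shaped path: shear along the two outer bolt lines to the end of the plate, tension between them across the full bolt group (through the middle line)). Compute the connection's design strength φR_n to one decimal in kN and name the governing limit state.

758.7 kN (block shear governs)

Bolt shear: A_b = π(22)²/4 = 380.13 mm². φR_n = 0.75 × 579 × 380.13 × 9 × 2 = 2971.3 kN.
Bearing (10 mm plate, F_u = 450 MPa): end bolts L_c = 40 − 24/2 = 28, R_n = min(1.2×28×10×450, 2.4×22×10×450) = 151.2 kN/bolt; interior L_c = 78 − 24 = 54, R_n = 237.6 kN/bolt. φR_n = 0.75 × (3×151.2 + 6×237.6) = 1409.4 kN.
Block shear: shear path 2×[40+2×78] = 2×196 mm, A_gv = 3920, A_nv = 2×(196 − 2.5×26)×10 = 2620 mm²; tension across gage: (120 − 2×26)×10 = 680 mm². R_n = min(0.6×450×2620, 0.6×300×3920) + 1.0×450×680 = min(707.4, 705.6) + 306 = 1011.6 kN. φR_n = 0.75 × 1011.6 = 758.7 kN.
Governing: min(2971.3, 1409.4, 758.7) = 758.7 kN → block shear.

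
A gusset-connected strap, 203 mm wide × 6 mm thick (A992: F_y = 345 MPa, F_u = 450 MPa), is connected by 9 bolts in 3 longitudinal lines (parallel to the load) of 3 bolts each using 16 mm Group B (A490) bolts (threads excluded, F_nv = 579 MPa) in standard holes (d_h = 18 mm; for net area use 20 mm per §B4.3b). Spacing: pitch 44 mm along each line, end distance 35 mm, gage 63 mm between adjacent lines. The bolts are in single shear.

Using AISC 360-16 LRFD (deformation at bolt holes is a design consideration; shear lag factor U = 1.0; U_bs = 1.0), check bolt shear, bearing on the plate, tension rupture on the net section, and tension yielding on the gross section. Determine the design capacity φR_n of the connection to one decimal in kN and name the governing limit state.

Bolt shear: A_b = π(16)²/4 = 201.06 mm². φR_n = 0.75 × 579 × 201.06 × 9 × 1 = 785.8 kN.
Bearing (6 mm plate, F_u = 450 MPa): end bolts L_c = 35 − 18/2 = 26, R_n = min(1.2×26×6×450, 2.4×16×6×450) = 84.24 kN/bolt; interior L_c = 44 − 18 = 26, R_n = 84.24 kN/bolt. φR_n = 0.75 × (3×84.24 + 6×84.24) = 568.6 kN.
Tension rupture (net): A_n = (203 − 3×20)×6 = 858 mm² (U = 1.0, A_e = A_n). φR_n = 0.75 × 450 × 858 = 289.6 kN.
Tension yield (gross): A_g = 203×6 = 1218 mm². φR_n = 0.90 × 345 × 1218 = 378.2 kN.
Governing: min(785.8, 568.6, 289.6, 378.2) = 289.6 kN → net-section rupture.

289.6 kN (net-section rupture governs)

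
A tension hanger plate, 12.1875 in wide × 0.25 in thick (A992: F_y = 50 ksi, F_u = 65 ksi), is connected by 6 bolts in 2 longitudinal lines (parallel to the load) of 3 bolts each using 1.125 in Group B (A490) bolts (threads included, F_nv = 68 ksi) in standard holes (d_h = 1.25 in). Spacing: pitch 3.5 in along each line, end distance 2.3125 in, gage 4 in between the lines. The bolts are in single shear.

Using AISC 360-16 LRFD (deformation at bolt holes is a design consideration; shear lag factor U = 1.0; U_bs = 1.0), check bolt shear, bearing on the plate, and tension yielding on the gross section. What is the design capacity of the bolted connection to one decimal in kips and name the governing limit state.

Bolt shear: A_b = π(1.125)²/4 = 0.99402 in². φR_n = 0.75 × 68 × 0.99402 × 6 × 1 = 304.2 kips.
Bearing (0.25 in plate, F_u = 65 ksi): end bolts L_c = 2.3125 − 1.25/2 = 1.6875, R_n = min(1.2×1.6875×0.25×65, 2.4×1.125×0.25×65) = 32.906 kips/bolt; interior L_c = 3.5 − 1.25 = 2.25, R_n = 43.875 kips/bolt. φR_n = 0.75 × (2×32.906 + 4×43.875) = 181.0 kips.
Tension yield (gross): A_g = 12.1875×0.25 = 3.0469 in². φR_n = 0.90 × 50 × 3.0469 = 137.1 kips.
Governing: min(304.2, 181.0, 137.1) = 137.1 kips → gross-section yield.

137.1 kips (gross-section yield governs)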